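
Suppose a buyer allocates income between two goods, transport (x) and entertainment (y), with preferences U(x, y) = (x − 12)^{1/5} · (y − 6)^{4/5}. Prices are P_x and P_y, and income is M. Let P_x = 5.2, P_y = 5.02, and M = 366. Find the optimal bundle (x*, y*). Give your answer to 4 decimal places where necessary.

This is Cobb-Douglas in (x−12, y−6): tangency gives 0.2·P_y·(y−6) = 0.8·P_x·(x−12).
After buying the subsistence bundle (12, 6), a share 0.2 of the remaining income goes to x: x* = 12 + 0.2·(M − 12P_x − 6P_y)/P_x.
Discretionary income = 366 − 12·5.2 − 6·5.02 = 273.48; x* = 12 + 0.2·273.48/5.2 = 22.5185; y* = 6 + 0.8·273.48/5.02 = 49.5825.

x* = 22.5185, y* = 49.5825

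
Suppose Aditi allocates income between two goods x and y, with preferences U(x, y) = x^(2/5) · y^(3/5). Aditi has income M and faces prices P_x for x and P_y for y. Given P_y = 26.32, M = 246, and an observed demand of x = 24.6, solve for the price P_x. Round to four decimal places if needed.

P_x = 4

The MRS is (2/3)·y/x. Set MRS = P_x/P_y.
So 0.4·P_y·y = 0.6·P_x·x; combined with the budget, a share 0.4 of income goes to x.
Demand: x*(P_x,P_y,M) = 0.4·M/P_x and y* = 0.6·M/P_y.
Set x* = 24.6 in the demand function and solve for P_x: P_x = 4.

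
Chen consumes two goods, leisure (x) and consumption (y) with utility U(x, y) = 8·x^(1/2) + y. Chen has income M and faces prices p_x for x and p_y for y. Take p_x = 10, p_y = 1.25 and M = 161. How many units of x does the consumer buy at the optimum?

x* = 0.25

Utility is quasi-linear in y; the FOC for x is 4/√x = p_x/p_y.
Thus x* = (4·p_y/p_x)² — independent of M — with the rest of income spent on y.
Plugging in: x* = (4·1.25/10)² = 0.25.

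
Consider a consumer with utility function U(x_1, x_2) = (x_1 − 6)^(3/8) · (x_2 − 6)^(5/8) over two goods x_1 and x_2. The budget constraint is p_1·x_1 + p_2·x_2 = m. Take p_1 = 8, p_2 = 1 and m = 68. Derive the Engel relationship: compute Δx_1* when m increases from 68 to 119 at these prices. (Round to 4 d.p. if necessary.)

Let x_1' = x_1−6, x_2' = x_2−6. MRS = (3/5)·x_2'/x_1' = p_1/p_2.
After buying the subsistence bundle (6, 6), a share 0.375 of the remaining income goes to x_1: x_1* = 6 + 0.375·(m − 6p_1 − 6p_2)/p_1.
Discretionary income = 68 − 6·8 − 6·1 = 14; x_1* = 6 + 0.375·14/8 = 6.6562.
At m' = 119: x_1* = 9.0469. Change: 9.0469 − 6.6562 = 2.3906.

Δx_1* = 2.3906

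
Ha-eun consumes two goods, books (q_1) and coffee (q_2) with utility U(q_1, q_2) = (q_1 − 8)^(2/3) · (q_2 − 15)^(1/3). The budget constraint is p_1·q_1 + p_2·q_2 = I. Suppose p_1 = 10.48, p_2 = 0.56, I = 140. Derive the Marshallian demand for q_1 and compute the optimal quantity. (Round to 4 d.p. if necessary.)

q_1* = 11.0382

Let q_1' = q_1−8, q_2' = q_2−15. MRS = 2·q_2'/q_1' = p_1/p_2.
Substituting into the budget: q_1* = 8 + 2/3·(I − 8·p_1 − 15·p_2)/p_1, and q_2* = 15 + 1/3·(…)/p_2.
Discretionary income = 140 − 8·10.48 − 15·0.56 = 47.76; q_1* = 8 + 2/3·47.76/10.48 = 11.0382.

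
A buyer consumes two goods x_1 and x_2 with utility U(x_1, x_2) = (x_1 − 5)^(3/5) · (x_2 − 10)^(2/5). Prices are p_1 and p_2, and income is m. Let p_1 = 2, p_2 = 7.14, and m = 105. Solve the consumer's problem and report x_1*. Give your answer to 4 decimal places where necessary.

This is Cobb-Douglas in (x_1−5, x_2−10): tangency gives 0.6·p_2·(x_2−10) = 0.4·p_1·(x_1−5).
After buying the subsistence bundle (5, 10), a share 0.6 of the remaining income goes to x_1: x_1* = 5 + 0.6·(m − 5p_1 − 10p_2)/p_1.
Discretionary income = 105 − 5·2 − 10·7.14 = 23.6; x_1* = 5 + 0.6·23.6/2 = 12.08.

x_1* = 12.08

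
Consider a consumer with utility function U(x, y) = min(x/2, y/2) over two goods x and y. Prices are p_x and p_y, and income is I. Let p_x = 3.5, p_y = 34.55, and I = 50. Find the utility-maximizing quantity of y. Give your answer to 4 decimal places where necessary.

y* = 1.3141

Here 2·3.5 + 2·34.55 = 76.1, giving y* = 1.3141.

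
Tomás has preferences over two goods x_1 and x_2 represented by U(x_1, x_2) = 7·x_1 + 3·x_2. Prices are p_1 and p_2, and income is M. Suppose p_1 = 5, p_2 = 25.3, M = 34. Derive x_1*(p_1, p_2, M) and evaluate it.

x_1* = 6.8

Perfect substitutes: compare marginal utility per dollar. 7/p_1 vs 3/p_2 → 1.4 vs 0.1186.
x_1 gives more utility per dollar, so spend all income on x_1: x_1* = M/p_1, x_2* = 0.
Numerically: x_1* = 6.8, x_2* = 0.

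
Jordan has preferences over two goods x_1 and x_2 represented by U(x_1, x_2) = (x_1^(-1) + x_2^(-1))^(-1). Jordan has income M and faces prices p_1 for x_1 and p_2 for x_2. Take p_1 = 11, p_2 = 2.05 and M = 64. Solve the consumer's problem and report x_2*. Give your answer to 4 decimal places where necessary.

x_2* = 9.4136

MRS = MU_x_1/MU_x_2 = (x_2/x_1)^(2). Set equal to p_1/p_2.
Hence x_2/x_1 = (p_1/p_2)^(1/(2)), i.e. raised to the 0.5 power.
Substitute x_2 = (x_2/x_1)·x_1 into the budget: x_1* = M/(p_1 + p_2·(x_2/x_1)).
Numerically x_2/x_1 = 2.316431, so x_1* = 64/(11 + 2.05·2.316431) = 4.0638 and x_2* = 2.316431·4.0638 = 9.4136.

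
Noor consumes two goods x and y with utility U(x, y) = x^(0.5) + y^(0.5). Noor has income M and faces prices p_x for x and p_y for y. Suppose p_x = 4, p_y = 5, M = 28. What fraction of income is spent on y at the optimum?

share on y = 0.4444

Substitute y = (y/x)·x into the budget: x* = M/(p_x + p_y·(y/x)).
Numerically y/x = 0.64, so x* = 28/(4 + 5·0.64) = 3.8889 and y* = 0.64·3.8889 = 2.4889.
Expenditure on y: 5·2.4889 = 12.4444; share = 0.4444.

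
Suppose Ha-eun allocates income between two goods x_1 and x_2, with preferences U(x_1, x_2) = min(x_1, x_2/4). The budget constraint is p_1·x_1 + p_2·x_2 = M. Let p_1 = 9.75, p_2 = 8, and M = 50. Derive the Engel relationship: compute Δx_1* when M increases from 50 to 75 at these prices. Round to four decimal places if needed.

Δx_1* = 0.5988

With perfect complements, no substitution: consume in ratio x_1:x_2 = 1:4.
Budget: p_1·x_1 + p_2·4·x_1 = M, so (p_1 + 4·p_2)·x_1 = M.
Demand: x_1*(p_1,p_2,M) = M/(p_1 + 4·p_2), x_2* = 4·M/(p_1 + 4·p_2).
Here 9.75 + 4·8 = 41.75, giving x_1* = 1.1976.
At M' = 75: x_1* = 1.7964. Change: 1.7964 − 1.1976 = 0.5988.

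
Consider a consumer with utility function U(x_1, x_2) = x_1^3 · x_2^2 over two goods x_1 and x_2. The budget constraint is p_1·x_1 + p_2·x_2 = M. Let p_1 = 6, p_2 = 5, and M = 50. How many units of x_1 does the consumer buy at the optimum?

Tangency: MRS = (3/2)·x_2/x_1 = p_1/p_2.
Rearranging, p_2·x_2 = (2/3)·p_1·x_1. Substituting into the budget gives p_1·x_1·(1 + (2/3)) = M.
Demand: x_1*(p_1,p_2,M) = 0.6·M/p_1 and x_2* = 0.4·M/p_2.
At p_1=6, p_2=5, M=50: x_1* = 0.6·50/6 = 5.

x_1* = 5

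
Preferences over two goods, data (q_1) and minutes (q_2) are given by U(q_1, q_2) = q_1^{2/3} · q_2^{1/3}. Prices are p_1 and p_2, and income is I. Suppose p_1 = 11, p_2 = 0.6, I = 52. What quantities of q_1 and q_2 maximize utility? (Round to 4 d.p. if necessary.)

At p_1=11, p_2=0.6, I=52: q_1* = 2/3·52/11 = 3.1515, q_2* = 28.8889.

q_1* = 3.1515, q_2* = 28.8889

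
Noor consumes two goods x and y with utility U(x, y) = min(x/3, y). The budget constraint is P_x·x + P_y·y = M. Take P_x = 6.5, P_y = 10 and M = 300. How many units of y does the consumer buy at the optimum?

y* = 10.1695

Demand: x*(P_x,P_y,M) = 3·M/(3·P_x + P_y), y* = M/(3·P_x + P_y).
Here 3·6.5 + 10 = 29.5, giving y* = 10.1695.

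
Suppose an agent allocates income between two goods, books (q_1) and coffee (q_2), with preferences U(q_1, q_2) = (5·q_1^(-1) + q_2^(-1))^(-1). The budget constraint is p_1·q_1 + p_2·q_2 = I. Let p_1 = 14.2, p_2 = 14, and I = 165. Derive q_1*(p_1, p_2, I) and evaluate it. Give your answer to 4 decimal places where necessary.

MU_q_1 ∝ 5·q_1^(-2), MU_q_2 ∝ q_2^(-2), so MRS = 5·(q_2/q_1)^(2) = p_1/p_2.
Hence q_2/q_1 = ((1/5)·p_1/p_2)^(1/(2)), i.e. raised to the 0.5 power.
With the ratio pinned down, the budget gives q_1* = I/(p_1 + p_2·(q_2/q_1)) and q_2* = (q_2/q_1)·q_1*.
Numerically q_2/q_1 = 0.450397, so q_1* = 165/(14.2 + 14·0.450397) = 8.0466.

q_1* = 8.0466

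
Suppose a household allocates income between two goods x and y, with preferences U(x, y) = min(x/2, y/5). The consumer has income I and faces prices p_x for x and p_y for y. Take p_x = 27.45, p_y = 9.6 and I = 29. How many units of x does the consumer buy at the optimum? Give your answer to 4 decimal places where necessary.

x* = 0.5637

With perfect complements, no substitution: consume in ratio x:y = 2:5.
Budget: p_x·x + p_y·(5/2)·x = I, so (2·p_x + 5·p_y)·x = 2·I.
Demand: x*(p_x,p_y,I) = 2·I/(2·p_x + 5·p_y), y* = 5·I/(2·p_x + 5·p_y).
Here 2·27.45 + 5·9.6 = 102.9, giving x* = 0.5637.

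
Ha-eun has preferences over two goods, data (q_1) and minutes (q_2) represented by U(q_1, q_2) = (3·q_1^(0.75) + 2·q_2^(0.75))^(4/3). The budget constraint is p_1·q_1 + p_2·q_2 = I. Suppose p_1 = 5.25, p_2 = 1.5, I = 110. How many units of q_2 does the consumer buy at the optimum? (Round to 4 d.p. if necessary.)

q_2* = 65.5889

From the CES first-order condition, (3/2)·(q_2/q_1)^(0.25) = p_1/p_2.
Hence q_2/q_1 = ((2/3)·p_1/p_2)^(1/(0.25)), i.e. raised to the 4 power.
Substitute q_2 = (q_2/q_1)·q_1 into the budget: q_1* = I/(p_1 + p_2·(q_2/q_1)).
Numerically q_2/q_1 = 29.641975, so q_1* = 110/(5.25 + 1.5·29.641975) = 2.2127 and q_2* = 29.641975·2.2127 = 65.5889.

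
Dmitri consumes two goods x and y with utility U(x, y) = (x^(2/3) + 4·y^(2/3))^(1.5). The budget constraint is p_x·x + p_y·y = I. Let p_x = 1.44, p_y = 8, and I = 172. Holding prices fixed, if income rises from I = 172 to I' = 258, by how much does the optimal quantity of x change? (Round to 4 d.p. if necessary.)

From the CES first-order condition, (1/4)·(y/x)^(1/3) = p_x/p_y.
Solve for the ratio: y/x = [4·p_x/p_y]^(3).
With the ratio pinned down, the budget gives x* = I/(p_x + p_y·(y/x)) and y* = (y/x)·x*.
Numerically y/x = 0.373248, so x* = 172/(1.44 + 8·0.373248) = 38.8614.
At I' = 258: x* = 58.2921. Change: 58.2921 − 38.8614 = 19.4307.

Δx* = 19.4307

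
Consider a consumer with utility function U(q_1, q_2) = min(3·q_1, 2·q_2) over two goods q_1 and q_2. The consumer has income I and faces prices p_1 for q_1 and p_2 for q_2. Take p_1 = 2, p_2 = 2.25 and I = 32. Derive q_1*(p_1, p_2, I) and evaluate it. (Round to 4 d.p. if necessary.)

q_1* = 5.9535

Demand: q_1*(p_1,p_2,I) = 2·I/(2·p_1 + 3·p_2), q_2* = 3·I/(2·p_1 + 3·p_2).
Here 2·2 + 3·2.25 = 10.75, giving q_1* = 5.9535.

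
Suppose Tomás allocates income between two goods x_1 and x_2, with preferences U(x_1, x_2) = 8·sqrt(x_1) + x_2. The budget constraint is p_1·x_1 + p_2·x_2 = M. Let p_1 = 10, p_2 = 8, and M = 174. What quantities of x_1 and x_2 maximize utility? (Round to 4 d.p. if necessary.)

Utility is quasi-linear in x_2; the FOC for x_1 is 4/√x_1 = p_1/p_2.
Thus x_1* = (4·p_2/p_1)² — independent of M — with the rest of income spent on x_2.
Plugging in: x_1* = (4·8/10)² = 10.24, x_2* = 8.95.

x_1* = 10.24, x_2* = 8.95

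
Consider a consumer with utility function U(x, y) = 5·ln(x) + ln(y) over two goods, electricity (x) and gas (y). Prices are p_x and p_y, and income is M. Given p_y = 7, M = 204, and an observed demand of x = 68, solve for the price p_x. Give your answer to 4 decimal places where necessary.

p_x = 2.5

Tangency: MRS = 5·y/x = p_x/p_y.
Rearranging, p_y·y = (1/5)·p_x·x. Substituting into the budget gives p_x·x·(1 + (1/5)) = M.
Demand: x*(p_x,p_y,M) = 5/6·M/p_x and y* = 1/6·M/p_y.
Set x* = 68 in the demand function and solve for p_x: p_x = 2.5.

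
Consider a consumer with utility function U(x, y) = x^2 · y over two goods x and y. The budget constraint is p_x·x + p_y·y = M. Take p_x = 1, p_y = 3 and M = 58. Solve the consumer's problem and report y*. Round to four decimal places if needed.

MU_x/MU_y = (2·y)/(x); tangency sets this equal to p_x/p_y.
Rearranging, p_y·y = (1/2)·p_x·x. Substituting into the budget gives p_x·x·(1 + (1/2)) = M.
Demand: x*(p_x,p_y,M) = 2/3·M/p_x and y* = 1/3·M/p_y.
At p_x=1, p_y=3, M=58: y* = 1/3·58/3 = 6.4444.

y* = 6.4444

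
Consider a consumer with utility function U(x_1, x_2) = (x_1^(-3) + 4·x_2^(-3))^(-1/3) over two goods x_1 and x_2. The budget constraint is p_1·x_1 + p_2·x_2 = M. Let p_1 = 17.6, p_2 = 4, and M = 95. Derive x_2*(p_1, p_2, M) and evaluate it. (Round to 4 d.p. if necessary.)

x_2* = 7.544

MU_x_1 ∝ x_1^(-4), MU_x_2 ∝ 4·x_2^(-4), so MRS = (1/4)·(x_2/x_1)^(4) = p_1/p_2.
Solve for the ratio: x_2/x_1 = [4·p_1/p_2]^(0.25).
With the ratio pinned down, the budget gives x_1* = M/(p_1 + p_2·(x_2/x_1)) and x_2* = (x_2/x_1)·x_1*.
Numerically x_2/x_1 = 2.048227, so x_1* = 95/(17.6 + 4·2.048227) = 3.6832 and x_2* = 2.048227·3.6832 = 7.544.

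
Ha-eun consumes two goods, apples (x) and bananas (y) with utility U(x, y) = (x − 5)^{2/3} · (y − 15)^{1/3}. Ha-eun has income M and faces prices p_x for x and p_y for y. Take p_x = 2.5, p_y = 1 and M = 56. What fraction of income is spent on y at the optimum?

Let x' = x−5, y' = y−15. MRS = 2·y'/x' = p_x/p_y.
Substituting into the budget: x* = 5 + 2/3·(M − 5·p_x − 15·p_y)/p_x, and y* = 15 + 1/3·(…)/p_y.
Discretionary income = 56 − 5·2.5 − 15·1 = 28.5; x* = 5 + 2/3·28.5/2.5 = 12.6; y* = 15 + 1/3·28.5/1 = 24.5.
Expenditure on y: 1·24.5 = 24.5; share = 0.4375.

share on y = 0.4375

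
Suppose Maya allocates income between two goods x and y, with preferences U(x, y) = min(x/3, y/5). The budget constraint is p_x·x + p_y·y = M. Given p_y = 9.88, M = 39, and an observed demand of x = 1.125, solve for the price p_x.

p_x = 18.2

Leontief preferences: the optimum is at the kink where x/3 = y/5, i.e. y = (5/3)·x.
Budget: p_x·x + p_y·(5/3)·x = M, so (3·p_x + 5·p_y)·x = 3·M.
Demand: x*(p_x,p_y,M) = 3·M/(3·p_x + 5·p_y), y* = 5·M/(3·p_x + 5·p_y).
Set x* = 1.125 in the demand function and solve for p_x: p_x = 18.2.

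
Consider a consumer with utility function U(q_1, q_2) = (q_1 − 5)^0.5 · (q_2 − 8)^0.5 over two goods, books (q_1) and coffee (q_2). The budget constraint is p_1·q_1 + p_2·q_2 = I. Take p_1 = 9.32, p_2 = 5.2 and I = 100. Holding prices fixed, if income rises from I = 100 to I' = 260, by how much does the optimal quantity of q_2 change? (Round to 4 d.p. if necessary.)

Δq_2* = 15.3846

Let q_1' = q_1−5, q_2' = q_2−8. MRS = q_2'/q_1' = p_1/p_2.
After buying the subsistence bundle (5, 8), a share 0.5 of the remaining income goes to q_1: q_1* = 5 + 0.5·(I − 5p_1 − 8p_2)/p_1.
Discretionary income = 100 − 5·9.32 − 8·5.2 = 11.8; q_2* = 8 + 0.5·11.8/5.2 = 9.1346.
At I' = 260: q_2* = 24.5192. Change: 24.5192 − 9.1346 = 15.3846.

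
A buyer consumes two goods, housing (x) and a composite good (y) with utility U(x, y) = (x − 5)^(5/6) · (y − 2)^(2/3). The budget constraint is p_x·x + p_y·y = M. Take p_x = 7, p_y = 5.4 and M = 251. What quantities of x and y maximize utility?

MRS = (5/4)·(y−2)/(x−5). Tangency with p_x/p_y gives y−2 = (4/5)·(p_x/p_y)·(x−5).
Substituting into the budget: x* = 5 + 5/9·(M − 5·p_x − 2·p_y)/p_x, and y* = 2 + 4/9·(…)/p_y.
Discretionary income = 251 − 5·7 − 2·5.4 = 205.2; x* = 5 + 5/9·205.2/7 = 21.2857; y* = 2 + 4/9·205.2/5.4 = 18.8889.

x* = 21.2857, y* = 18.8889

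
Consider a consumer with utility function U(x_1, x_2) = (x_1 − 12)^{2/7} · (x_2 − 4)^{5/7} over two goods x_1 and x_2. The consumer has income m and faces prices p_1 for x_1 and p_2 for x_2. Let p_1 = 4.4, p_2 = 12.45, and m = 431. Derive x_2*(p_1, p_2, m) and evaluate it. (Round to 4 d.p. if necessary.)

x_2* = 22.8411

This is Cobb-Douglas in (x_1−12, x_2−4): tangency gives 2/7·p_2·(x_2−4) = 5/7·p_1·(x_1−12).
After buying the subsistence bundle (12, 4), a share 2/7 of the remaining income goes to x_1: x_1* = 12 + 2/7·(m − 12p_1 − 4p_2)/p_1.
Discretionary income = 431 − 12·4.4 − 4·12.45 = 328.4; x_2* = 4 + 5/7·328.4/12.45 = 22.8411.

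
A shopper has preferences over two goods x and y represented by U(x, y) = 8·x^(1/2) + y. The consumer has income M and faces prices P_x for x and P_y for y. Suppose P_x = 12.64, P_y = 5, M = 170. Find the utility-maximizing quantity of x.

MU_x = 4/√x, MU_y = 1. Tangency: 4/√x = P_x/P_y.
Solve: √x = 4·P_y/P_x, so x*(P_x,P_y) = (4·P_y/P_x)², and y* = (M − P_x·x*)/P_y.
Plugging in: x* = (4·5/12.64)² = 2.5036.

x* = 2.5036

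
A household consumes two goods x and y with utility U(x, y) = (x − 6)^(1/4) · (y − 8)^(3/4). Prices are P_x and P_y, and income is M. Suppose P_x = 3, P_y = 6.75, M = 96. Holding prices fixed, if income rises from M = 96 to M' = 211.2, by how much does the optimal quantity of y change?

Δy* = 12.8

Let x' = x−6, y' = y−8. MRS = (1/3)·y'/x' = P_x/P_y.
Substituting into the budget: x* = 6 + 0.25·(M − 6·P_x − 8·P_y)/P_x, and y* = 8 + 0.75·(…)/P_y.
Discretionary income = 96 − 6·3 − 8·6.75 = 24; y* = 8 + 0.75·24/6.75 = 10.6667.
At M' = 211.2: y* = 23.4667. Change: 23.4667 − 10.6667 = 12.8.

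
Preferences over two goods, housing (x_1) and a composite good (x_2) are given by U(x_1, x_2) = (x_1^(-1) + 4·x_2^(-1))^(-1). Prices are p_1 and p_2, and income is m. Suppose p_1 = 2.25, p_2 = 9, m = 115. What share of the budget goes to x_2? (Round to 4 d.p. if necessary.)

share on x_2 = 0.8

MU_x_1 ∝ x_1^(-2), MU_x_2 ∝ 4·x_2^(-2), so MRS = (1/4)·(x_2/x_1)^(2) = p_1/p_2.
Hence x_2/x_1 = (4·p_1/p_2)^(1/(2)), i.e. raised to the 0.5 power.
With the ratio pinned down, the budget gives x_1* = m/(p_1 + p_2·(x_2/x_1)) and x_2* = (x_2/x_1)·x_1*.
Numerically x_2/x_1 = 1, so x_1* = 115/(2.25 + 9·1) = 10.2222 and x_2* = 1·10.2222 = 10.2222.
Expenditure on x_2: 9·10.2222 = 92; share = 0.8.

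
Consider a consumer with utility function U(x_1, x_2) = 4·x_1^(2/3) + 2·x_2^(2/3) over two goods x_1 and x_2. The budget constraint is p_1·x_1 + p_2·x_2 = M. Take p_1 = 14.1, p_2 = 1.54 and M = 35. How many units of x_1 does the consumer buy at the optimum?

x_1* = 0.2163

MU_x_1 ∝ 4·x_1^(-1/3), MU_x_2 ∝ 2·x_2^(-1/3), so MRS = 2·(x_2/x_1)^(1/3) = p_1/p_2.
Solve for the ratio: x_2/x_1 = [(1/2)·p_1/p_2]^(3).
Substitute x_2 = (x_2/x_1)·x_1 into the budget: x_1* = M/(p_1 + p_2·(x_2/x_1)).
Numerically x_2/x_1 = 95.941209, so x_1* = 35/(14.1 + 1.54·95.941209) = 0.2163.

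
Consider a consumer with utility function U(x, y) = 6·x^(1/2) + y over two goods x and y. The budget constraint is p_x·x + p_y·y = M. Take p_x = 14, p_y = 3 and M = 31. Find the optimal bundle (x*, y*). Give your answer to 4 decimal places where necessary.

x* = 0.4133, y* = 8.4048

Utility is quasi-linear in y; the FOC for x is 3/√x = p_x/p_y.
Thus x* = (3·p_y/p_x)² — independent of M — with the rest of income spent on y.
Plugging in: x* = (3·3/14)² = 0.4133, y* = 8.4048.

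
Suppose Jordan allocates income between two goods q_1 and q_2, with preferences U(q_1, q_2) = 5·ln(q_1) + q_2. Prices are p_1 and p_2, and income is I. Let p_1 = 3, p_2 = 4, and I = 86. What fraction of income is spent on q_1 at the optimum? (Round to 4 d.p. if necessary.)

Set MRS = p_1/p_2: (5/q_1)/1 = p_1/p_2.
So q_1*(p_1,p_2) = 5·p_2/p_1, independent of income; and q_2* = (I − 5·p_2)/p_2.
At the given prices: q_1* = 5·4/3 = 6.6667, and q_2* = 16.5.
Expenditure on q_1: 3·6.6667 = 20; share = 0.2326.

share on q_1 = 0.2326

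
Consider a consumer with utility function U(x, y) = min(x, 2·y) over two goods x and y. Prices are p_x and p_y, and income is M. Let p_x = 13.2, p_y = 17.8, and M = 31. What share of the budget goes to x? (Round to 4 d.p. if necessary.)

Leontief preferences: the optimum is at the kink where x/2 = y/1, i.e. y = (1/2)·x.
Budget: p_x·x + p_y·(1/2)·x = M, so (2·p_x + p_y)·x = 2·M.
Demand: x*(p_x,p_y,M) = 2·M/(2·p_x + p_y), y* = M/(2·p_x + p_y).
Here 2·13.2 + 17.8 = 44.2, giving x* = 1.4027 and y* = 0.7014.
Expenditure on x: 13.2·1.4027 = 18.5158; share = 0.5973.

share on x = 0.5973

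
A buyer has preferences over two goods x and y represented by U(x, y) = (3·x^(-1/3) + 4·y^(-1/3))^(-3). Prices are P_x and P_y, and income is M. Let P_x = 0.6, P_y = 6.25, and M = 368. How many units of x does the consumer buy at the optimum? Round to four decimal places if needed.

MU_x ∝ 3·x^(-4/3), MU_y ∝ 4·y^(-4/3), so MRS = (3/4)·(y/x)^(4/3) = P_x/P_y.
Hence y/x = ((4/3)·P_x/P_y)^(1/(4/3)), i.e. raised to the 0.75 power.
Substitute y = (y/x)·x into the budget: x* = M/(P_x + P_y·(y/x)).
Numerically y/x = 0.213997, so x* = 368/(0.6 + 6.25·0.213997) = 189.9374.

x* = 189.9374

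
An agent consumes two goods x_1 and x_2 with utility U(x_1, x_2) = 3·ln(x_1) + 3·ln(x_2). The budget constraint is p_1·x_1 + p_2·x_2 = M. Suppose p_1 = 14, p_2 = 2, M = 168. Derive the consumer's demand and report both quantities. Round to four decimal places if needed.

MU_x_1/MU_x_2 = (3·x_2)/(3·x_1); tangency sets this equal to p_1/p_2.
So 3·p_2·x_2 = 3·p_1·x_1; combined with the budget, a share 0.5 of income goes to x_1.
Demand: x_1*(p_1,p_2,M) = 0.5·M/p_1 and x_2* = 0.5·M/p_2.
At p_1=14, p_2=2, M=168: x_1* = 0.5·168/14 = 6, x_2* = 42.

x_1* = 6, x_2* = 42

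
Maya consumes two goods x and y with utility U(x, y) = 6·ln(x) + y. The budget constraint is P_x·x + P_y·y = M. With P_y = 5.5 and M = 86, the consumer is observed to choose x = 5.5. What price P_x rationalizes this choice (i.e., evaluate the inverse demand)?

P_x = 6

MU_x = 6/x, MU_y = 1. Tangency: 6/x = P_x/P_y.
So x*(P_x,P_y) = 6·P_y/P_x, independent of income; and y* = (M − 6·P_y)/P_y.
Set x* = 5.5 in the demand function and solve for P_x: P_x = 6.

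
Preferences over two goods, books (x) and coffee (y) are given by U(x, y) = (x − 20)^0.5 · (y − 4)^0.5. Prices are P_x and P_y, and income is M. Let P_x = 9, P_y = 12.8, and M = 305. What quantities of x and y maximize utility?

x* = 24.1, y* = 6.8828

Discretionary income = 305 − 20·9 − 4·12.8 = 73.8; x* = 20 + 0.5·73.8/9 = 24.1; y* = 4 + 0.5·73.8/12.8 = 6.8828.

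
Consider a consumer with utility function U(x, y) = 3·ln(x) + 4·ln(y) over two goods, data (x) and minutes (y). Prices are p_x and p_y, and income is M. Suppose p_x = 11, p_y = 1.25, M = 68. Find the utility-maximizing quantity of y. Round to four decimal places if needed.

y* = 31.0857

Demand: x*(p_x,p_y,M) = 3/7·M/p_x and y* = 4/7·M/p_y.
At p_x=11, p_y=1.25, M=68: y* = 4/7·68/1.25 = 31.0857.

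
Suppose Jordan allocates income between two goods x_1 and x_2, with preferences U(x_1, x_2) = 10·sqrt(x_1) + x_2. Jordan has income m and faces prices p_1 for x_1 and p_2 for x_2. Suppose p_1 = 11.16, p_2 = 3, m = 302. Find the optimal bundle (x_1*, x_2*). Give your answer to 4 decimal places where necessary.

Utility is quasi-linear in x_2; the FOC for x_1 is 5/√x_1 = p_1/p_2.
Thus x_1* = (5·p_2/p_1)² — independent of m — with the rest of income spent on x_2.
Plugging in: x_1* = (5·3/11.16)² = 1.8066, x_2* = 93.9462.

x_1* = 1.8066, x_2* = 93.9462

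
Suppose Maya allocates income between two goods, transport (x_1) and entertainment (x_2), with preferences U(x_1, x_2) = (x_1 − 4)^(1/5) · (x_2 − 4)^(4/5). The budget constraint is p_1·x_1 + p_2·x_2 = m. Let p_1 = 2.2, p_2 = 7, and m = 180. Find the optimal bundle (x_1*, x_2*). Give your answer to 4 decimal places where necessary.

x_1* = 17.0182, x_2* = 20.3657

MRS = (1/4)·(x_2−4)/(x_1−4). Tangency with p_1/p_2 gives x_2−4 = 4·(p_1/p_2)·(x_1−4).
After buying the subsistence bundle (4, 4), a share 0.2 of the remaining income goes to x_1: x_1* = 4 + 0.2·(m − 4p_1 − 4p_2)/p_1.
Discretionary income = 180 − 4·2.2 − 4·7 = 143.2; x_1* = 4 + 0.2·143.2/2.2 = 17.0182; x_2* = 4 + 0.8·143.2/7 = 20.3657.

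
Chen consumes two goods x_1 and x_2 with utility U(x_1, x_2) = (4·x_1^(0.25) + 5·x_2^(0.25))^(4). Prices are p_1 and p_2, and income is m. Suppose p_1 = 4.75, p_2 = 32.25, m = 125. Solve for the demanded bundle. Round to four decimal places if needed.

From the CES first-order condition, (4/5)·(x_2/x_1)^(0.75) = p_1/p_2.
Solve for the ratio: x_2/x_1 = [(5/4)·p_1/p_2]^(4/3).
Substitute x_2 = (x_2/x_1)·x_1 into the budget: x_1* = m/(p_1 + p_2·(x_2/x_1)).
Numerically x_2/x_1 = 0.104737, so x_1* = 125/(4.75 + 32.25·0.104737) = 15.3794 and x_2* = 0.104737·15.3794 = 1.6108.

x_1* = 15.3794, x_2* = 1.6108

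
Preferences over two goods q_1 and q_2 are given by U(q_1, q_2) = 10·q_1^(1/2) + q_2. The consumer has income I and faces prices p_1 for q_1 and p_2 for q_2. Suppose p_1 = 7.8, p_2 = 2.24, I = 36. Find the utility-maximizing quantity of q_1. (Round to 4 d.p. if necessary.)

MU_q_1 = 5/√q_1, MU_q_2 = 1. Tangency: 5/√q_1 = p_1/p_2.
Solve: √q_1 = 5·p_2/p_1, so q_1*(p_1,p_2) = (5·p_2/p_1)², and q_2* = (I − p_1·q_1*)/p_2.
Plugging in: q_1* = (5·2.24/7.8)² = 2.0618.

q_1* = 2.0618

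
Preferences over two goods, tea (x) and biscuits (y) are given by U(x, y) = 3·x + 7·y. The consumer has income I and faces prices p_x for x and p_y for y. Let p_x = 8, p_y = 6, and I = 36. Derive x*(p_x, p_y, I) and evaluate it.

Perfect substitutes: compare marginal utility per dollar. 3/p_x vs 7/p_y → 0.375 vs 1.1667.
y gives more utility per dollar, so spend all income on y: y* = I/p_y, x* = 0.
Numerically: x* = 0, y* = 6.

x* = 0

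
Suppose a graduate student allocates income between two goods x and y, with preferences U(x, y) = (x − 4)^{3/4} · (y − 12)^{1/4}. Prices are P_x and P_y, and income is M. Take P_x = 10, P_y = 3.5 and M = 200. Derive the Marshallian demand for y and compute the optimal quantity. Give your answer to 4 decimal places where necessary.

After buying the subsistence bundle (4, 12), a share 0.75 of the remaining income goes to x: x* = 4 + 0.75·(M − 4P_x − 12P_y)/P_x.
Discretionary income = 200 − 4·10 − 12·3.5 = 118; y* = 12 + 0.25·118/3.5 = 20.4286.

y* = 20.4286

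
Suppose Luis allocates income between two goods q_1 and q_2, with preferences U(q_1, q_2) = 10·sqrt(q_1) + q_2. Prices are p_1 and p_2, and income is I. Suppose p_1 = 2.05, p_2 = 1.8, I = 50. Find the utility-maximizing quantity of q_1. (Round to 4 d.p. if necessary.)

Set MRS = p_1/p_2: 5·q_1^(−1/2) = p_1/p_2.
Thus q_1* = (5·p_2/p_1)² — independent of I — with the rest of income spent on q_2.
Plugging in: q_1* = (5·1.8/2.05)² = 19.2742.

q_1* = 19.2742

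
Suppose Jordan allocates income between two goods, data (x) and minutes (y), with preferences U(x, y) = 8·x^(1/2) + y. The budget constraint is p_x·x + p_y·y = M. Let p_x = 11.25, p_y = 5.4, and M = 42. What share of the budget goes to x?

Utility is quasi-linear in y; the FOC for x is 4/√x = p_x/p_y.
Thus x* = (4·p_y/p_x)² — independent of M — with the rest of income spent on y.
Plugging in: x* = (4·5.4/11.25)² = 3.6864, y* = 0.0978.
Expenditure on x: 11.25·3.6864 = 41.472; share = 0.9874.

share on x = 0.9874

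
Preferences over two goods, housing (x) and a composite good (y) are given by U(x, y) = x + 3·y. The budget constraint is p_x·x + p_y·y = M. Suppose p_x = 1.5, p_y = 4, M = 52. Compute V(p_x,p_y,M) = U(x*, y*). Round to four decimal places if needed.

V = 39

Perfect substitutes: compare marginal utility per dollar. 1/p_x vs 3/p_y → 0.6667 vs 0.75.
y gives more utility per dollar, so spend all income on y: y* = M/p_y, x* = 0.
Numerically: x* = 0, y* = 13.
Utility at the optimum: U(0, 13) = 39.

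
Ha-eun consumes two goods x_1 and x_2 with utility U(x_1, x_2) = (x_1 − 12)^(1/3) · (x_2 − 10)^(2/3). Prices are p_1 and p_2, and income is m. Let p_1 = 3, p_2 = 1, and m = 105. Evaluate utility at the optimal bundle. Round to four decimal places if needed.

V = 21.646

Let x_1' = x_1−12, x_2' = x_2−10. MRS = (1/2)·x_2'/x_1' = p_1/p_2.
After buying the subsistence bundle (12, 10), a share 1/3 of the remaining income goes to x_1: x_1* = 12 + 1/3·(m − 12p_1 − 10p_2)/p_1.
Discretionary income = 105 − 12·3 − 10·1 = 59; x_1* = 12 + 1/3·59/3 = 18.5556; x_2* = 10 + 2/3·59/1 = 49.3333.
Utility at the optimum: U(18.5556, 49.3333) = 21.646.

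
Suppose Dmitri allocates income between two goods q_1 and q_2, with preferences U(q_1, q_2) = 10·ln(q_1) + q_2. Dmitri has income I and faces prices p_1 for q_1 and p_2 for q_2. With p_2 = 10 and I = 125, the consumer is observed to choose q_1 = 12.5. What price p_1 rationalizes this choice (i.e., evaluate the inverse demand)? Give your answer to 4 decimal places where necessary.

Set MRS = p_1/p_2: (10/q_1)/1 = p_1/p_2.
So q_1*(p_1,p_2) = 10·p_2/p_1, independent of income; and q_2* = (I − 10·p_2)/p_2.
Set q_1* = 12.5 in the demand function and solve for p_1: p_1 = 8.

p_1 = 8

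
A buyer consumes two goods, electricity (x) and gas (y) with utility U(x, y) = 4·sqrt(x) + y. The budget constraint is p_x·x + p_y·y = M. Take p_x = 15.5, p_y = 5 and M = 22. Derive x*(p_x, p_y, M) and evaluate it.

x* = 0.4162

Utility is quasi-linear in y; the FOC for x is 2/√x = p_x/p_y.
Solve: √x = 2·p_y/p_x, so x*(p_x,p_y) = (2·p_y/p_x)², and y* = (M − p_x·x*)/p_y.
Plugging in: x* = (2·5/15.5)² = 0.4162.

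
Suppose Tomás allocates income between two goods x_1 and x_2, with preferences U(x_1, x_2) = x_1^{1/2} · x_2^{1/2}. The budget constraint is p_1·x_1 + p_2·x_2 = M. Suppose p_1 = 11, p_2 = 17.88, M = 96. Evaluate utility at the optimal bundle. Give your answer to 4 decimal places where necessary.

MU_x_1/MU_x_2 = (0.5·x_2)/(0.5·x_1); tangency sets this equal to p_1/p_2.
Rearranging, p_2·x_2 = p_1·x_1. Substituting into the budget gives p_1·x_1·(1 + 1) = M.
Demand: x_1*(p_1,p_2,M) = 0.5·M/p_1 and x_2* = 0.5·M/p_2.
At p_1=11, p_2=17.88, M=96: x_1* = 0.5·96/11 = 4.3636, x_2* = 2.6846.
Utility at the optimum: U(4.3636, 2.6846) = 3.4226.

V = 3.4226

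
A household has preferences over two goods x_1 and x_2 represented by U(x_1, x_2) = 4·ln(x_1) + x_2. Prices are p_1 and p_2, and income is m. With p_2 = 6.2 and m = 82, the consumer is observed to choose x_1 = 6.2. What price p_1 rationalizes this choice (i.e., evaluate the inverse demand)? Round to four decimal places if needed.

p_1 = 4

MU_x_1 = 4/x_1, MU_x_2 = 1. Tangency: 4/x_1 = p_1/p_2.
So x_1*(p_1,p_2) = 4·p_2/p_1, independent of income; and x_2* = (m − 4·p_2)/p_2.
Set x_1* = 6.2 in the demand function and solve for p_1: p_1 = 4.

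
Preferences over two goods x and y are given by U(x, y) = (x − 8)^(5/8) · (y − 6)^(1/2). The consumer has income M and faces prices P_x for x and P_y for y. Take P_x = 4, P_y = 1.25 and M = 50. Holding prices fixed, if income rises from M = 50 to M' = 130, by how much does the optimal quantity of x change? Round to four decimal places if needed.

Δx* = 11.1111

MRS = (5/4)·(y−6)/(x−8). Tangency with P_x/P_y gives y−6 = (4/5)·(P_x/P_y)·(x−8).
Substituting into the budget: x* = 8 + 5/9·(M − 8·P_x − 6·P_y)/P_x, and y* = 6 + 4/9·(…)/P_y.
Discretionary income = 50 − 8·4 − 6·1.25 = 10.5; x* = 8 + 5/9·10.5/4 = 9.4583.
At M' = 130: x* = 20.5694. Change: 20.5694 − 9.4583 = 11.1111.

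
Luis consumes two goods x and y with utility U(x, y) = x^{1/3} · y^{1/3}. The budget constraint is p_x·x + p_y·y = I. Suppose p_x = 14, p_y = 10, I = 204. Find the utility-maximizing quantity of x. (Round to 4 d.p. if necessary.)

Tangency: MRS = y/x = p_x/p_y.
Rearranging, p_y·y = p_x·x. Substituting into the budget gives p_x·x·(1 + 1) = I.
Demand: x*(p_x,p_y,I) = 0.5·I/p_x and y* = 0.5·I/p_y.
At p_x=14, p_y=10, I=204: x* = 0.5·204/14 = 7.2857.

x* = 7.2857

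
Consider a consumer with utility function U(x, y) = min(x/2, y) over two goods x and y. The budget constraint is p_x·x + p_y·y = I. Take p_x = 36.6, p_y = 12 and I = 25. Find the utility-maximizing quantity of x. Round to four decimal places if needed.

x* = 0.5869

With perfect complements, no substitution: consume in ratio x:y = 2:1.
Budget: p_x·x + p_y·(1/2)·x = I, so (2·p_x + p_y)·x = 2·I.
Demand: x*(p_x,p_y,I) = 2·I/(2·p_x + p_y), y* = I/(2·p_x + p_y).
Here 2·36.6 + 12 = 85.2, giving x* = 0.5869.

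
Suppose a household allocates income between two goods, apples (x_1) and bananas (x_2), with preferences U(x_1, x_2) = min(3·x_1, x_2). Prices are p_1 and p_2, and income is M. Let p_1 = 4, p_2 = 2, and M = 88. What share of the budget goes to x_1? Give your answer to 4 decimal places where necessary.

With perfect complements, no substitution: consume in ratio x_1:x_2 = 1:3.
Budget: p_1·x_1 + p_2·3·x_1 = M, so (p_1 + 3·p_2)·x_1 = M.
Demand: x_1*(p_1,p_2,M) = M/(p_1 + 3·p_2), x_2* = 3·M/(p_1 + 3·p_2).
Here 4 + 3·2 = 10, giving x_1* = 8.8 and x_2* = 26.4.
Expenditure on x_1: 4·8.8 = 35.2; share = 0.4.

share on x_1 = 0.4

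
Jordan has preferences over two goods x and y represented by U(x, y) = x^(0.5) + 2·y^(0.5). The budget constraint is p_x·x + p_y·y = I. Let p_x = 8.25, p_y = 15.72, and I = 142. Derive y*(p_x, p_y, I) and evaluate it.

y* = 6.1185

Numerically y/x = 1.101699, so x* = 142/(8.25 + 15.72·1.101699) = 5.5537 and y* = 1.101699·5.5537 = 6.1185.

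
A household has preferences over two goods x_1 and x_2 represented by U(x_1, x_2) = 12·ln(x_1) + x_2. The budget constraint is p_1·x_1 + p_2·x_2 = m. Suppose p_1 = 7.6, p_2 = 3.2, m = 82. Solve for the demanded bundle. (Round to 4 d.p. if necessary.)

Set MRS = p_1/p_2: (12/x_1)/1 = p_1/p_2.
So x_1*(p_1,p_2) = 12·p_2/p_1, independent of income; and x_2* = (m − 12·p_2)/p_2.
At the given prices: x_1* = 12·3.2/7.6 = 5.0526, and x_2* = 13.625.

x_1* = 5.0526, x_2* = 13.625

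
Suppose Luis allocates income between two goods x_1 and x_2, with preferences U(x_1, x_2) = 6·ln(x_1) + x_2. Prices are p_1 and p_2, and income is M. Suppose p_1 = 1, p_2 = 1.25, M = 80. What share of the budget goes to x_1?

MU_x_1 = 6/x_1, MU_x_2 = 1. Tangency: 6/x_1 = p_1/p_2.
So x_1*(p_1,p_2) = 6·p_2/p_1, independent of income; and x_2* = (M − 6·p_2)/p_2.
At the given prices: x_1* = 6·1.25/1 = 7.5, and x_2* = 58.
Expenditure on x_1: 1·7.5 = 7.5; share = 0.0938.

share on x_1 = 0.0938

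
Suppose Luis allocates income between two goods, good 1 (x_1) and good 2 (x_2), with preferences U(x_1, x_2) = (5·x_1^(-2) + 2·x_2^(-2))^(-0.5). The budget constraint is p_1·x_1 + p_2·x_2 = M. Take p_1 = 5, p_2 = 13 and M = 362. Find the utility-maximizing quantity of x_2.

From the CES first-order condition, (5/2)·(x_2/x_1)^(3) = p_1/p_2.
Hence x_2/x_1 = ((2/5)·p_1/p_2)^(1/(3)), i.e. raised to the 1/3 power.
Substitute x_2 = (x_2/x_1)·x_1 into the budget: x_1* = M/(p_1 + p_2·(x_2/x_1)).
Numerically x_2/x_1 = 0.535832, so x_1* = 362/(5 + 13·0.535832) = 30.2528 and x_2* = 0.535832·30.2528 = 16.2104.

x_2* = 16.2104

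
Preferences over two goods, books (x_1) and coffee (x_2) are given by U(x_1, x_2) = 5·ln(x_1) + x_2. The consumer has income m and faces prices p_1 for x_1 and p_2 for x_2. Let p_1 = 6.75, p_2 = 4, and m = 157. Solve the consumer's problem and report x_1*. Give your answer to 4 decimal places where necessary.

Set MRS = p_1/p_2: (5/x_1)/1 = p_1/p_2.
So x_1*(p_1,p_2) = 5·p_2/p_1, independent of income; and x_2* = (m − 5·p_2)/p_2.
At the given prices: x_1* = 5·4/6.75 = 2.963.

x_1* = 2.963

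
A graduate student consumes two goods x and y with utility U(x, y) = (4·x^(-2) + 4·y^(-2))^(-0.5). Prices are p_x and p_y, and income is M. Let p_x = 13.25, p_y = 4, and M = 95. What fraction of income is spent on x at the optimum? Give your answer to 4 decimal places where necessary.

MU_x ∝ 4·x^(-3), MU_y ∝ 4·y^(-3), so MRS = (y/x)^(3) = p_x/p_y.
Hence y/x = (p_x/p_y)^(1/(3)), i.e. raised to the 1/3 power.
Substitute y = (y/x)·x into the budget: x* = M/(p_x + p_y·(y/x)).
Numerically y/x = 1.490683, so x* = 95/(13.25 + 4·1.490683) = 4.9446 and y* = 1.490683·4.9446 = 7.3709.
Expenditure on x: 13.25·4.9446 = 65.5165; share = 0.6896.

share on x = 0.6896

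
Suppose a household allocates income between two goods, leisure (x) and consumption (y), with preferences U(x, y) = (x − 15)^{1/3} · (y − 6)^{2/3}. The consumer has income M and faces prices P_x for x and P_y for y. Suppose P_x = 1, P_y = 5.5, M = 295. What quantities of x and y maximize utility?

x* = 97.3333, y* = 35.9394

Let x' = x−15, y' = y−6. MRS = (1/2)·y'/x' = P_x/P_y.
After buying the subsistence bundle (15, 6), a share 1/3 of the remaining income goes to x: x* = 15 + 1/3·(M − 15P_x − 6P_y)/P_x.
Discretionary income = 295 − 15·1 − 6·5.5 = 247; x* = 15 + 1/3·247/1 = 97.3333; y* = 6 + 2/3·247/5.5 = 35.9394.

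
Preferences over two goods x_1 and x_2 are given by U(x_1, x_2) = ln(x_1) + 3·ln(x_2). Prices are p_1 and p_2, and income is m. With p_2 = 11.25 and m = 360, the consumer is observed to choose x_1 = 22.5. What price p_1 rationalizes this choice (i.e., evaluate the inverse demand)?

The MRS is (1/3)·x_2/x_1. Set MRS = p_1/p_2.
So p_2·x_2 = 3·p_1·x_1; combined with the budget, a share 0.25 of income goes to x_1.
Demand: x_1*(p_1,p_2,m) = 0.25·m/p_1 and x_2* = 0.75·m/p_2.
Set x_1* = 22.5 in the demand function and solve for p_1: p_1 = 4.

p_1 = 4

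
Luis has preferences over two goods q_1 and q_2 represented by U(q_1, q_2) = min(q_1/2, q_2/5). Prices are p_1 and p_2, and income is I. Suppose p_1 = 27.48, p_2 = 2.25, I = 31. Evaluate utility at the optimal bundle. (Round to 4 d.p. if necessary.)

V = 0.4682

Leontief preferences: the optimum is at the kink where q_1/2 = q_2/5, i.e. q_2 = (5/2)·q_1.
Budget: p_1·q_1 + p_2·(5/2)·q_1 = I, so (2·p_1 + 5·p_2)·q_1 = 2·I.
Demand: q_1*(p_1,p_2,I) = 2·I/(2·p_1 + 5·p_2), q_2* = 5·I/(2·p_1 + 5·p_2).
Here 2·27.48 + 5·2.25 = 66.21, giving q_1* = 0.9364 and q_2* = 2.341.
Utility at the optimum: U(0.9364, 2.341) = 0.4682.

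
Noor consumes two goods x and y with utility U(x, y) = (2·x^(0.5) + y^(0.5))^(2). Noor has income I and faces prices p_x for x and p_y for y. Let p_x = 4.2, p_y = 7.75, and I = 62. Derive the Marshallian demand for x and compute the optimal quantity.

MRS = MU_x/MU_y = 2·(y/x)^(0.5). Set equal to p_x/p_y.
Solve for the ratio: y/x = [(1/2)·p_x/p_y]^(2).
With the ratio pinned down, the budget gives x* = I/(p_x + p_y·(y/x)) and y* = (y/x)·x*.
Numerically y/x = 0.073424, so x* = 62/(4.2 + 7.75·0.073424) = 13.0005.

x* = 13.0005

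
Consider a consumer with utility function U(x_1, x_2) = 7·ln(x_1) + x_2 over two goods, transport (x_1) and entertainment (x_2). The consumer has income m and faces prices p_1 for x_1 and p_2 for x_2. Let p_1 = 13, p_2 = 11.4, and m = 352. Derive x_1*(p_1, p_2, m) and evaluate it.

Set MRS = p_1/p_2: (7/x_1)/1 = p_1/p_2.
So x_1*(p_1,p_2) = 7·p_2/p_1, independent of income; and x_2* = (m − 7·p_2)/p_2.
At the given prices: x_1* = 7·11.4/13 = 6.1385.

x_1* = 6.1385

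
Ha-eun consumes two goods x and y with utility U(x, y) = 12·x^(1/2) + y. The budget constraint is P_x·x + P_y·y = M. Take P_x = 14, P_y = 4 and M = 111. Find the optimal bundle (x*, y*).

x* = 2.9388, y* = 17.4643

Utility is quasi-linear in y; the FOC for x is 6/√x = P_x/P_y.
Solve: √x = 6·P_y/P_x, so x*(P_x,P_y) = (6·P_y/P_x)², and y* = (M − P_x·x*)/P_y.
Plugging in: x* = (6·4/14)² = 2.9388, y* = 17.4643.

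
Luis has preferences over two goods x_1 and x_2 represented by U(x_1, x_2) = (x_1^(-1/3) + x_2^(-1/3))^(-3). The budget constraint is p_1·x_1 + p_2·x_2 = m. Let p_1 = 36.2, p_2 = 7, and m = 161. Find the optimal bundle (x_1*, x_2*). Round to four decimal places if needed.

From the CES first-order condition, (x_2/x_1)^(4/3) = p_1/p_2.
Hence x_2/x_1 = (p_1/p_2)^(1/(4/3)), i.e. raised to the 0.75 power.
Substitute x_2 = (x_2/x_1)·x_1 into the budget: x_1* = m/(p_1 + p_2·(x_2/x_1)).
Numerically x_2/x_1 = 3.429319, so x_1* = 161/(36.2 + 7·3.429319) = 2.6742 and x_2* = 3.429319·2.6742 = 9.1706.

x_1* = 2.6742, x_2* = 9.1706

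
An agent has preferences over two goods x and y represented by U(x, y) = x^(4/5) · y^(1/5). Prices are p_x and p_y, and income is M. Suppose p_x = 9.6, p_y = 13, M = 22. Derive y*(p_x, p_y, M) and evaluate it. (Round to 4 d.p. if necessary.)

MU_x/MU_y = (0.8·y)/(0.2·x); tangency sets this equal to p_x/p_y.
Rearranging, p_y·y = (1/4)·p_x·x. Substituting into the budget gives p_x·x·(1 + (1/4)) = M.
Demand: x*(p_x,p_y,M) = 0.8·M/p_x and y* = 0.2·M/p_y.
At p_x=9.6, p_y=13, M=22: y* = 0.2·22/13 = 0.3385.

y* = 0.3385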